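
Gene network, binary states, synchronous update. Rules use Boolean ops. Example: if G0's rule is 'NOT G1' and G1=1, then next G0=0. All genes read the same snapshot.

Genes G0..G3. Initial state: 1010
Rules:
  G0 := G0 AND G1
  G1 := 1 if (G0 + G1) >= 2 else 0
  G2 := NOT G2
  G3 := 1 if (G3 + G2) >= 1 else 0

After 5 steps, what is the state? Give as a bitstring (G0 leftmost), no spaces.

Step 1: G0=G0&G1=1&0=0 G1=(1+0>=2)=0 G2=NOT G2=NOT 1=0 G3=(0+1>=1)=1 -> 0001
Step 2: G0=G0&G1=0&0=0 G1=(0+0>=2)=0 G2=NOT G2=NOT 0=1 G3=(1+0>=1)=1 -> 0011
Step 3: G0=G0&G1=0&0=0 G1=(0+0>=2)=0 G2=NOT G2=NOT 1=0 G3=(1+1>=1)=1 -> 0001
Step 4: G0=G0&G1=0&0=0 G1=(0+0>=2)=0 G2=NOT G2=NOT 0=1 G3=(1+0>=1)=1 -> 0011
Step 5: G0=G0&G1=0&0=0 G1=(0+0>=2)=0 G2=NOT G2=NOT 1=0 G3=(1+1>=1)=1 -> 0001

0001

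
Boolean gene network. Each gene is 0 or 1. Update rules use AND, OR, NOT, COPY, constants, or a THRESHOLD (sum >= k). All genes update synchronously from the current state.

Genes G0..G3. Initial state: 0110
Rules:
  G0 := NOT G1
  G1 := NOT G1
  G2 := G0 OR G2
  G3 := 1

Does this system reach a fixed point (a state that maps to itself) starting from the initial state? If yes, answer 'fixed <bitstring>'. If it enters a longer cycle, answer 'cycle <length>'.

Answer: cycle 2

Derivation:
Step 0: 0110
Step 1: G0=NOT G1=NOT 1=0 G1=NOT G1=NOT 1=0 G2=G0|G2=0|1=1 G3=1(const) -> 0011
Step 2: G0=NOT G1=NOT 0=1 G1=NOT G1=NOT 0=1 G2=G0|G2=0|1=1 G3=1(const) -> 1111
Step 3: G0=NOT G1=NOT 1=0 G1=NOT G1=NOT 1=0 G2=G0|G2=1|1=1 G3=1(const) -> 0011
Cycle of length 2 starting at step 1 -> no fixed point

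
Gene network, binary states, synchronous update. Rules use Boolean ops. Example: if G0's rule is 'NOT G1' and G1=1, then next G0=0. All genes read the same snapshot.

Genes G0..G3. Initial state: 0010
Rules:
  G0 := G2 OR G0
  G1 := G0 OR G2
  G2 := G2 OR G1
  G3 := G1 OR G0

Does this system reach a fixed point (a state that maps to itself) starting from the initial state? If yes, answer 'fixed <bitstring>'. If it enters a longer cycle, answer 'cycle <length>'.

Answer: fixed 1111

Derivation:
Step 0: 0010
Step 1: G0=G2|G0=1|0=1 G1=G0|G2=0|1=1 G2=G2|G1=1|0=1 G3=G1|G0=0|0=0 -> 1110
Step 2: G0=G2|G0=1|1=1 G1=G0|G2=1|1=1 G2=G2|G1=1|1=1 G3=G1|G0=1|1=1 -> 1111
Step 3: G0=G2|G0=1|1=1 G1=G0|G2=1|1=1 G2=G2|G1=1|1=1 G3=G1|G0=1|1=1 -> 1111
Fixed point reached at step 2: 1111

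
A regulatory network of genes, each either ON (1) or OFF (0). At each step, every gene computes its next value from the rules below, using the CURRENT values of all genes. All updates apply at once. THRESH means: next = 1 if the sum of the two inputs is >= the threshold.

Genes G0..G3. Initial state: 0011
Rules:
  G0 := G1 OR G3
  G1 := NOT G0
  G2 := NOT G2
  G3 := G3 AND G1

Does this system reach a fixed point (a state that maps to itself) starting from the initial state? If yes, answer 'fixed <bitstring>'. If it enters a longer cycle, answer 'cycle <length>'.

Step 0: 0011
Step 1: G0=G1|G3=0|1=1 G1=NOT G0=NOT 0=1 G2=NOT G2=NOT 1=0 G3=G3&G1=1&0=0 -> 1100
Step 2: G0=G1|G3=1|0=1 G1=NOT G0=NOT 1=0 G2=NOT G2=NOT 0=1 G3=G3&G1=0&1=0 -> 1010
Step 3: G0=G1|G3=0|0=0 G1=NOT G0=NOT 1=0 G2=NOT G2=NOT 1=0 G3=G3&G1=0&0=0 -> 0000
Step 4: G0=G1|G3=0|0=0 G1=NOT G0=NOT 0=1 G2=NOT G2=NOT 0=1 G3=G3&G1=0&0=0 -> 0110
Step 5: G0=G1|G3=1|0=1 G1=NOT G0=NOT 0=1 G2=NOT G2=NOT 1=0 G3=G3&G1=0&1=0 -> 1100
Cycle of length 4 starting at step 1 -> no fixed point

Answer: cycle 4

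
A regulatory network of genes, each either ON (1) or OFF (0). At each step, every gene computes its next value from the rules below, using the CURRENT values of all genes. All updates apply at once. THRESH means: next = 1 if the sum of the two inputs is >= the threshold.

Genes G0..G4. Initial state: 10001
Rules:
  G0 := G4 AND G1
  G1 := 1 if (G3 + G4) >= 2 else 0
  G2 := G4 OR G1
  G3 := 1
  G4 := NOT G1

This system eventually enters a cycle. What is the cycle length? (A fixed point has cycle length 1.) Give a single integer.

Step 0: 10001
Step 1: G0=G4&G1=1&0=0 G1=(0+1>=2)=0 G2=G4|G1=1|0=1 G3=1(const) G4=NOT G1=NOT 0=1 -> 00111
Step 2: G0=G4&G1=1&0=0 G1=(1+1>=2)=1 G2=G4|G1=1|0=1 G3=1(const) G4=NOT G1=NOT 0=1 -> 01111
Step 3: G0=G4&G1=1&1=1 G1=(1+1>=2)=1 G2=G4|G1=1|1=1 G3=1(const) G4=NOT G1=NOT 1=0 -> 11110
Step 4: G0=G4&G1=0&1=0 G1=(1+0>=2)=0 G2=G4|G1=0|1=1 G3=1(const) G4=NOT G1=NOT 1=0 -> 00110
Step 5: G0=G4&G1=0&0=0 G1=(1+0>=2)=0 G2=G4|G1=0|0=0 G3=1(const) G4=NOT G1=NOT 0=1 -> 00011
Step 6: G0=G4&G1=1&0=0 G1=(1+1>=2)=1 G2=G4|G1=1|0=1 G3=1(const) G4=NOT G1=NOT 0=1 -> 01111
State from step 6 equals state from step 2 -> cycle length 4

Answer: 4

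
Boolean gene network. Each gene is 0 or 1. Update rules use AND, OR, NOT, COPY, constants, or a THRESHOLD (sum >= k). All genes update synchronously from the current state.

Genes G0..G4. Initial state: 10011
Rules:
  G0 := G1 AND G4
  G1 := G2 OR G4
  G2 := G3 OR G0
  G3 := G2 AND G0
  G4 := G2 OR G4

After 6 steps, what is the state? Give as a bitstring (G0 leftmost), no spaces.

Step 1: G0=G1&G4=0&1=0 G1=G2|G4=0|1=1 G2=G3|G0=1|1=1 G3=G2&G0=0&1=0 G4=G2|G4=0|1=1 -> 01101
Step 2: G0=G1&G4=1&1=1 G1=G2|G4=1|1=1 G2=G3|G0=0|0=0 G3=G2&G0=1&0=0 G4=G2|G4=1|1=1 -> 11001
Step 3: G0=G1&G4=1&1=1 G1=G2|G4=0|1=1 G2=G3|G0=0|1=1 G3=G2&G0=0&1=0 G4=G2|G4=0|1=1 -> 11101
Step 4: G0=G1&G4=1&1=1 G1=G2|G4=1|1=1 G2=G3|G0=0|1=1 G3=G2&G0=1&1=1 G4=G2|G4=1|1=1 -> 11111
Step 5: G0=G1&G4=1&1=1 G1=G2|G4=1|1=1 G2=G3|G0=1|1=1 G3=G2&G0=1&1=1 G4=G2|G4=1|1=1 -> 11111
Step 6: G0=G1&G4=1&1=1 G1=G2|G4=1|1=1 G2=G3|G0=1|1=1 G3=G2&G0=1&1=1 G4=G2|G4=1|1=1 -> 11111

11111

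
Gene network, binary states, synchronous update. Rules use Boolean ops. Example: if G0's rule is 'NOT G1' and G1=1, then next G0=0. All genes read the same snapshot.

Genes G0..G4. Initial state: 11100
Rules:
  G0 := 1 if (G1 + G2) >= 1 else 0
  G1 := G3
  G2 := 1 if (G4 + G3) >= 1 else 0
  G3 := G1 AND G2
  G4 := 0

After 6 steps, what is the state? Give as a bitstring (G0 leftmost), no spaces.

Step 1: G0=(1+1>=1)=1 G1=G3=0 G2=(0+0>=1)=0 G3=G1&G2=1&1=1 G4=0(const) -> 10010
Step 2: G0=(0+0>=1)=0 G1=G3=1 G2=(0+1>=1)=1 G3=G1&G2=0&0=0 G4=0(const) -> 01100
Step 3: G0=(1+1>=1)=1 G1=G3=0 G2=(0+0>=1)=0 G3=G1&G2=1&1=1 G4=0(const) -> 10010
Step 4: G0=(0+0>=1)=0 G1=G3=1 G2=(0+1>=1)=1 G3=G1&G2=0&0=0 G4=0(const) -> 01100
Step 5: G0=(1+1>=1)=1 G1=G3=0 G2=(0+0>=1)=0 G3=G1&G2=1&1=1 G4=0(const) -> 10010
Step 6: G0=(0+0>=1)=0 G1=G3=1 G2=(0+1>=1)=1 G3=G1&G2=0&0=0 G4=0(const) -> 01100

01100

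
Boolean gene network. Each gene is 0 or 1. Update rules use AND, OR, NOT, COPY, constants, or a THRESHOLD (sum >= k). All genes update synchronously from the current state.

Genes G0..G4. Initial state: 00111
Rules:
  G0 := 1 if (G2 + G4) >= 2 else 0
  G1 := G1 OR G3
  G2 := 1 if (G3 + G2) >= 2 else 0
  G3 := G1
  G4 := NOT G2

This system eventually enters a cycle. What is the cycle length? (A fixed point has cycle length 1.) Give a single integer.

Answer: 1

Derivation:
Step 0: 00111
Step 1: G0=(1+1>=2)=1 G1=G1|G3=0|1=1 G2=(1+1>=2)=1 G3=G1=0 G4=NOT G2=NOT 1=0 -> 11100
Step 2: G0=(1+0>=2)=0 G1=G1|G3=1|0=1 G2=(0+1>=2)=0 G3=G1=1 G4=NOT G2=NOT 1=0 -> 01010
Step 3: G0=(0+0>=2)=0 G1=G1|G3=1|1=1 G2=(1+0>=2)=0 G3=G1=1 G4=NOT G2=NOT 0=1 -> 01011
Step 4: G0=(0+1>=2)=0 G1=G1|G3=1|1=1 G2=(1+0>=2)=0 G3=G1=1 G4=NOT G2=NOT 0=1 -> 01011
State from step 4 equals state from step 3 -> cycle length 1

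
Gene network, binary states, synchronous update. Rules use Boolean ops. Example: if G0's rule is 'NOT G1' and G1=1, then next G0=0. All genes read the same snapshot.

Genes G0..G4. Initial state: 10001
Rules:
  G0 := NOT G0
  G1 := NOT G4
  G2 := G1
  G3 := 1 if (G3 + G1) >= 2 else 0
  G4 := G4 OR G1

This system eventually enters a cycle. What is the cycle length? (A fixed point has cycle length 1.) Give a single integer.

Answer: 2

Derivation:
Step 0: 10001
Step 1: G0=NOT G0=NOT 1=0 G1=NOT G4=NOT 1=0 G2=G1=0 G3=(0+0>=2)=0 G4=G4|G1=1|0=1 -> 00001
Step 2: G0=NOT G0=NOT 0=1 G1=NOT G4=NOT 1=0 G2=G1=0 G3=(0+0>=2)=0 G4=G4|G1=1|0=1 -> 10001
State from step 2 equals state from step 0 -> cycle length 2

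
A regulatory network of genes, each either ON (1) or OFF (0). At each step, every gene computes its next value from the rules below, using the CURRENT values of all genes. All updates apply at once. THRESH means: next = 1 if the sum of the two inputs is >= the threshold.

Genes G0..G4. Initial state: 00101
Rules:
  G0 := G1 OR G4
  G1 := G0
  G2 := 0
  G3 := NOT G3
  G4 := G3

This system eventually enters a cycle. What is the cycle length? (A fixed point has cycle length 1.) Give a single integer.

Step 0: 00101
Step 1: G0=G1|G4=0|1=1 G1=G0=0 G2=0(const) G3=NOT G3=NOT 0=1 G4=G3=0 -> 10010
Step 2: G0=G1|G4=0|0=0 G1=G0=1 G2=0(const) G3=NOT G3=NOT 1=0 G4=G3=1 -> 01001
Step 3: G0=G1|G4=1|1=1 G1=G0=0 G2=0(const) G3=NOT G3=NOT 0=1 G4=G3=0 -> 10010
State from step 3 equals state from step 1 -> cycle length 2

Answer: 2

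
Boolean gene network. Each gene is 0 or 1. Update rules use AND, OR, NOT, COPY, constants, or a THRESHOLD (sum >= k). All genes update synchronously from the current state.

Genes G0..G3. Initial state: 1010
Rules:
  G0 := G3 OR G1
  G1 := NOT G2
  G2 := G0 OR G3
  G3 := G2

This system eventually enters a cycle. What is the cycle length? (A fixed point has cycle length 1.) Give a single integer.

Step 0: 1010
Step 1: G0=G3|G1=0|0=0 G1=NOT G2=NOT 1=0 G2=G0|G3=1|0=1 G3=G2=1 -> 0011
Step 2: G0=G3|G1=1|0=1 G1=NOT G2=NOT 1=0 G2=G0|G3=0|1=1 G3=G2=1 -> 1011
Step 3: G0=G3|G1=1|0=1 G1=NOT G2=NOT 1=0 G2=G0|G3=1|1=1 G3=G2=1 -> 1011
State from step 3 equals state from step 2 -> cycle length 1

Answer: 1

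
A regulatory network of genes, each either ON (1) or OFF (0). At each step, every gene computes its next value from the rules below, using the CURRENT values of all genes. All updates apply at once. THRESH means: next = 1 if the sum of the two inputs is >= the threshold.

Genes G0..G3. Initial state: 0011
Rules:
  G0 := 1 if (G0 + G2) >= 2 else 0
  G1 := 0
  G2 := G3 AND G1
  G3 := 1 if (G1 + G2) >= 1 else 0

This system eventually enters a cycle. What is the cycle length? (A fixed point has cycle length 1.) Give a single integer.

Step 0: 0011
Step 1: G0=(0+1>=2)=0 G1=0(const) G2=G3&G1=1&0=0 G3=(0+1>=1)=1 -> 0001
Step 2: G0=(0+0>=2)=0 G1=0(const) G2=G3&G1=1&0=0 G3=(0+0>=1)=0 -> 0000
Step 3: G0=(0+0>=2)=0 G1=0(const) G2=G3&G1=0&0=0 G3=(0+0>=1)=0 -> 0000
State from step 3 equals state from step 2 -> cycle length 1

Answer: 1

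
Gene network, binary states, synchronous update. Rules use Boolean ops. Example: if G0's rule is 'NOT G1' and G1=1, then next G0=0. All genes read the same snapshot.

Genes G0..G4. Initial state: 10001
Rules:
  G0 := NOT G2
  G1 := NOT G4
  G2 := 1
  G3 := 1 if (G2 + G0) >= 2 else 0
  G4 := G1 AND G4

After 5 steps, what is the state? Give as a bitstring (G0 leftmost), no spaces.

Step 1: G0=NOT G2=NOT 0=1 G1=NOT G4=NOT 1=0 G2=1(const) G3=(0+1>=2)=0 G4=G1&G4=0&1=0 -> 10100
Step 2: G0=NOT G2=NOT 1=0 G1=NOT G4=NOT 0=1 G2=1(const) G3=(1+1>=2)=1 G4=G1&G4=0&0=0 -> 01110
Step 3: G0=NOT G2=NOT 1=0 G1=NOT G4=NOT 0=1 G2=1(const) G3=(1+0>=2)=0 G4=G1&G4=1&0=0 -> 01100
Step 4: G0=NOT G2=NOT 1=0 G1=NOT G4=NOT 0=1 G2=1(const) G3=(1+0>=2)=0 G4=G1&G4=1&0=0 -> 01100
Step 5: G0=NOT G2=NOT 1=0 G1=NOT G4=NOT 0=1 G2=1(const) G3=(1+0>=2)=0 G4=G1&G4=1&0=0 -> 01100

01100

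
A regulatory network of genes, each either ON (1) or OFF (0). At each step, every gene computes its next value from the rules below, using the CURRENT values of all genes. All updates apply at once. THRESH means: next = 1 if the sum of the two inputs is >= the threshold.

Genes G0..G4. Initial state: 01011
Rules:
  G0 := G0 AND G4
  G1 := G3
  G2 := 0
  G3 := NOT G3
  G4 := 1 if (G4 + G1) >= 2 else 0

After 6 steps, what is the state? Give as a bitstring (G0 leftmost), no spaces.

Step 1: G0=G0&G4=0&1=0 G1=G3=1 G2=0(const) G3=NOT G3=NOT 1=0 G4=(1+1>=2)=1 -> 01001
Step 2: G0=G0&G4=0&1=0 G1=G3=0 G2=0(const) G3=NOT G3=NOT 0=1 G4=(1+1>=2)=1 -> 00011
Step 3: G0=G0&G4=0&1=0 G1=G3=1 G2=0(const) G3=NOT G3=NOT 1=0 G4=(1+0>=2)=0 -> 01000
Step 4: G0=G0&G4=0&0=0 G1=G3=0 G2=0(const) G3=NOT G3=NOT 0=1 G4=(0+1>=2)=0 -> 00010
Step 5: G0=G0&G4=0&0=0 G1=G3=1 G2=0(const) G3=NOT G3=NOT 1=0 G4=(0+0>=2)=0 -> 01000
Step 6: G0=G0&G4=0&0=0 G1=G3=0 G2=0(const) G3=NOT G3=NOT 0=1 G4=(0+1>=2)=0 -> 00010

00010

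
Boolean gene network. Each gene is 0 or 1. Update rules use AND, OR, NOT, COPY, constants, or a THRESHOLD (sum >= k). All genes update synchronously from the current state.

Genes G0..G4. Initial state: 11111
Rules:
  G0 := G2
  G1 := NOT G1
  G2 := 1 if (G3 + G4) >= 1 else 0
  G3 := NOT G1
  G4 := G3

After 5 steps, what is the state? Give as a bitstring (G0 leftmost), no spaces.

Step 1: G0=G2=1 G1=NOT G1=NOT 1=0 G2=(1+1>=1)=1 G3=NOT G1=NOT 1=0 G4=G3=1 -> 10101
Step 2: G0=G2=1 G1=NOT G1=NOT 0=1 G2=(0+1>=1)=1 G3=NOT G1=NOT 0=1 G4=G3=0 -> 11110
Step 3: G0=G2=1 G1=NOT G1=NOT 1=0 G2=(1+0>=1)=1 G3=NOT G1=NOT 1=0 G4=G3=1 -> 10101
Step 4: G0=G2=1 G1=NOT G1=NOT 0=1 G2=(0+1>=1)=1 G3=NOT G1=NOT 0=1 G4=G3=0 -> 11110
Step 5: G0=G2=1 G1=NOT G1=NOT 1=0 G2=(1+0>=1)=1 G3=NOT G1=NOT 1=0 G4=G3=1 -> 10101

10101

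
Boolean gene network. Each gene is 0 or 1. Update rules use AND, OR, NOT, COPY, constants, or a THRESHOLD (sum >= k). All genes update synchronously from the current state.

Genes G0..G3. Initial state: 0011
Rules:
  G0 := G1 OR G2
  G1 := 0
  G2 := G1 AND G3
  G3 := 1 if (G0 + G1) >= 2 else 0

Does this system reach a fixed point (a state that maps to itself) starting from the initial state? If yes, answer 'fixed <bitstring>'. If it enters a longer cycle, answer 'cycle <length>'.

Answer: fixed 0000

Derivation:
Step 0: 0011
Step 1: G0=G1|G2=0|1=1 G1=0(const) G2=G1&G3=0&1=0 G3=(0+0>=2)=0 -> 1000
Step 2: G0=G1|G2=0|0=0 G1=0(const) G2=G1&G3=0&0=0 G3=(1+0>=2)=0 -> 0000
Step 3: G0=G1|G2=0|0=0 G1=0(const) G2=G1&G3=0&0=0 G3=(0+0>=2)=0 -> 0000
Fixed point reached at step 2: 0000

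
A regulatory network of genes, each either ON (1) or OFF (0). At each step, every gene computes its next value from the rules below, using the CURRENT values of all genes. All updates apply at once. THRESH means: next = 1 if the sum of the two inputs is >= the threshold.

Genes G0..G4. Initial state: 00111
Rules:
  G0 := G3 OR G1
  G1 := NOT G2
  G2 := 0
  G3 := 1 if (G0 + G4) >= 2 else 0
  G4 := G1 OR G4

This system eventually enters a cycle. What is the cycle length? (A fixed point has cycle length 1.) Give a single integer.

Answer: 1

Derivation:
Step 0: 00111
Step 1: G0=G3|G1=1|0=1 G1=NOT G2=NOT 1=0 G2=0(const) G3=(0+1>=2)=0 G4=G1|G4=0|1=1 -> 10001
Step 2: G0=G3|G1=0|0=0 G1=NOT G2=NOT 0=1 G2=0(const) G3=(1+1>=2)=1 G4=G1|G4=0|1=1 -> 01011
Step 3: G0=G3|G1=1|1=1 G1=NOT G2=NOT 0=1 G2=0(const) G3=(0+1>=2)=0 G4=G1|G4=1|1=1 -> 11001
Step 4: G0=G3|G1=0|1=1 G1=NOT G2=NOT 0=1 G2=0(const) G3=(1+1>=2)=1 G4=G1|G4=1|1=1 -> 11011
Step 5: G0=G3|G1=1|1=1 G1=NOT G2=NOT 0=1 G2=0(const) G3=(1+1>=2)=1 G4=G1|G4=1|1=1 -> 11011
State from step 5 equals state from step 4 -> cycle length 1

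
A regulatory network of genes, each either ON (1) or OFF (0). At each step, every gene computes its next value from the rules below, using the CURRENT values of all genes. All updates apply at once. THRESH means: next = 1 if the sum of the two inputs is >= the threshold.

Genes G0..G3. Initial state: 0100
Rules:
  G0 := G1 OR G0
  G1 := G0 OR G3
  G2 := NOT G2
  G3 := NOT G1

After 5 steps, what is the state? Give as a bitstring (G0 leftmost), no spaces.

Step 1: G0=G1|G0=1|0=1 G1=G0|G3=0|0=0 G2=NOT G2=NOT 0=1 G3=NOT G1=NOT 1=0 -> 1010
Step 2: G0=G1|G0=0|1=1 G1=G0|G3=1|0=1 G2=NOT G2=NOT 1=0 G3=NOT G1=NOT 0=1 -> 1101
Step 3: G0=G1|G0=1|1=1 G1=G0|G3=1|1=1 G2=NOT G2=NOT 0=1 G3=NOT G1=NOT 1=0 -> 1110
Step 4: G0=G1|G0=1|1=1 G1=G0|G3=1|0=1 G2=NOT G2=NOT 1=0 G3=NOT G1=NOT 1=0 -> 1100
Step 5: G0=G1|G0=1|1=1 G1=G0|G3=1|0=1 G2=NOT G2=NOT 0=1 G3=NOT G1=NOT 1=0 -> 1110

1110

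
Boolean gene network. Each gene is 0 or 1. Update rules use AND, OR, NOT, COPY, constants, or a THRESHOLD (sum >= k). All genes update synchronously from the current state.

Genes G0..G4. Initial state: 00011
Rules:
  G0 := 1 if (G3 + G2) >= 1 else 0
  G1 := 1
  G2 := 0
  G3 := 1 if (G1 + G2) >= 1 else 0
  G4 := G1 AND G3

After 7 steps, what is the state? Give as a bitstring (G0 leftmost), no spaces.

Step 1: G0=(1+0>=1)=1 G1=1(const) G2=0(const) G3=(0+0>=1)=0 G4=G1&G3=0&1=0 -> 11000
Step 2: G0=(0+0>=1)=0 G1=1(const) G2=0(const) G3=(1+0>=1)=1 G4=G1&G3=1&0=0 -> 01010
Step 3: G0=(1+0>=1)=1 G1=1(const) G2=0(const) G3=(1+0>=1)=1 G4=G1&G3=1&1=1 -> 11011
Step 4: G0=(1+0>=1)=1 G1=1(const) G2=0(const) G3=(1+0>=1)=1 G4=G1&G3=1&1=1 -> 11011
Step 5: G0=(1+0>=1)=1 G1=1(const) G2=0(const) G3=(1+0>=1)=1 G4=G1&G3=1&1=1 -> 11011
Step 6: G0=(1+0>=1)=1 G1=1(const) G2=0(const) G3=(1+0>=1)=1 G4=G1&G3=1&1=1 -> 11011
Step 7: G0=(1+0>=1)=1 G1=1(const) G2=0(const) G3=(1+0>=1)=1 G4=G1&G3=1&1=1 -> 11011

11011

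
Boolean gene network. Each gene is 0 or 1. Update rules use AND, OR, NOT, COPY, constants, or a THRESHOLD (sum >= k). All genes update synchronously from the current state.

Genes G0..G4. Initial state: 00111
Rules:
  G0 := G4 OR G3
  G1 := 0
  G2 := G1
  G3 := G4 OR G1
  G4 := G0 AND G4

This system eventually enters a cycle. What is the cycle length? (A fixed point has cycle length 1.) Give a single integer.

Answer: 1

Derivation:
Step 0: 00111
Step 1: G0=G4|G3=1|1=1 G1=0(const) G2=G1=0 G3=G4|G1=1|0=1 G4=G0&G4=0&1=0 -> 10010
Step 2: G0=G4|G3=0|1=1 G1=0(const) G2=G1=0 G3=G4|G1=0|0=0 G4=G0&G4=1&0=0 -> 10000
Step 3: G0=G4|G3=0|0=0 G1=0(const) G2=G1=0 G3=G4|G1=0|0=0 G4=G0&G4=1&0=0 -> 00000
Step 4: G0=G4|G3=0|0=0 G1=0(const) G2=G1=0 G3=G4|G1=0|0=0 G4=G0&G4=0&0=0 -> 00000
State from step 4 equals state from step 3 -> cycle length 1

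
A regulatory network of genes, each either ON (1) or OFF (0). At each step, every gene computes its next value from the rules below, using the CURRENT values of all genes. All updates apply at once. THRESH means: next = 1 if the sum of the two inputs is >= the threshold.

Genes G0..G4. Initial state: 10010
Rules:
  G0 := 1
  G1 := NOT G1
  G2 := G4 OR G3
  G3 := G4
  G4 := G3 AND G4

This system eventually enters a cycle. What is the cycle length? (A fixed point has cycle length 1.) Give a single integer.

Answer: 2

Derivation:
Step 0: 10010
Step 1: G0=1(const) G1=NOT G1=NOT 0=1 G2=G4|G3=0|1=1 G3=G4=0 G4=G3&G4=1&0=0 -> 11100
Step 2: G0=1(const) G1=NOT G1=NOT 1=0 G2=G4|G3=0|0=0 G3=G4=0 G4=G3&G4=0&0=0 -> 10000
Step 3: G0=1(const) G1=NOT G1=NOT 0=1 G2=G4|G3=0|0=0 G3=G4=0 G4=G3&G4=0&0=0 -> 11000
Step 4: G0=1(const) G1=NOT G1=NOT 1=0 G2=G4|G3=0|0=0 G3=G4=0 G4=G3&G4=0&0=0 -> 10000
State from step 4 equals state from step 2 -> cycle length 2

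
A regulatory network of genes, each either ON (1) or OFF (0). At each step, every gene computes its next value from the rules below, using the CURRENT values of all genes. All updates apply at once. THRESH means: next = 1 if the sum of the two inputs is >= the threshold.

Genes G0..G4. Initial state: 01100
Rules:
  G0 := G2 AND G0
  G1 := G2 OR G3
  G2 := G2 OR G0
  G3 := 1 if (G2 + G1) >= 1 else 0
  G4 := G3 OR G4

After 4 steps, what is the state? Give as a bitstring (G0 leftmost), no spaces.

Step 1: G0=G2&G0=1&0=0 G1=G2|G3=1|0=1 G2=G2|G0=1|0=1 G3=(1+1>=1)=1 G4=G3|G4=0|0=0 -> 01110
Step 2: G0=G2&G0=1&0=0 G1=G2|G3=1|1=1 G2=G2|G0=1|0=1 G3=(1+1>=1)=1 G4=G3|G4=1|0=1 -> 01111
Step 3: G0=G2&G0=1&0=0 G1=G2|G3=1|1=1 G2=G2|G0=1|0=1 G3=(1+1>=1)=1 G4=G3|G4=1|1=1 -> 01111
Step 4: G0=G2&G0=1&0=0 G1=G2|G3=1|1=1 G2=G2|G0=1|0=1 G3=(1+1>=1)=1 G4=G3|G4=1|1=1 -> 01111

01111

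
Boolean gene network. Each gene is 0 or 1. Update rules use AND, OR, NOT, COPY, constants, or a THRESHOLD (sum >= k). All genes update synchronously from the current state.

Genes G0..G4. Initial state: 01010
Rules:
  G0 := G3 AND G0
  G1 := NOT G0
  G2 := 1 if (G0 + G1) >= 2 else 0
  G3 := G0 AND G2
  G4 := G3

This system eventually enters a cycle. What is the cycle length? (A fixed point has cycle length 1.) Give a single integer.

Answer: 1

Derivation:
Step 0: 01010
Step 1: G0=G3&G0=1&0=0 G1=NOT G0=NOT 0=1 G2=(0+1>=2)=0 G3=G0&G2=0&0=0 G4=G3=1 -> 01001
Step 2: G0=G3&G0=0&0=0 G1=NOT G0=NOT 0=1 G2=(0+1>=2)=0 G3=G0&G2=0&0=0 G4=G3=0 -> 01000
Step 3: G0=G3&G0=0&0=0 G1=NOT G0=NOT 0=1 G2=(0+1>=2)=0 G3=G0&G2=0&0=0 G4=G3=0 -> 01000
State from step 3 equals state from step 2 -> cycle length 1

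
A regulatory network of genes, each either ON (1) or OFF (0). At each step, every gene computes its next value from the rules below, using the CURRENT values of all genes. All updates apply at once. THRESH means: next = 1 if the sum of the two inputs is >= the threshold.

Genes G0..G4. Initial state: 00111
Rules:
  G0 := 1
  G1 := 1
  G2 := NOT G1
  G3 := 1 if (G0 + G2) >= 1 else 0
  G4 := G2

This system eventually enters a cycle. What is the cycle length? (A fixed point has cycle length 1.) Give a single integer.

Answer: 1

Derivation:
Step 0: 00111
Step 1: G0=1(const) G1=1(const) G2=NOT G1=NOT 0=1 G3=(0+1>=1)=1 G4=G2=1 -> 11111
Step 2: G0=1(const) G1=1(const) G2=NOT G1=NOT 1=0 G3=(1+1>=1)=1 G4=G2=1 -> 11011
Step 3: G0=1(const) G1=1(const) G2=NOT G1=NOT 1=0 G3=(1+0>=1)=1 G4=G2=0 -> 11010
Step 4: G0=1(const) G1=1(const) G2=NOT G1=NOT 1=0 G3=(1+0>=1)=1 G4=G2=0 -> 11010
State from step 4 equals state from step 3 -> cycle length 1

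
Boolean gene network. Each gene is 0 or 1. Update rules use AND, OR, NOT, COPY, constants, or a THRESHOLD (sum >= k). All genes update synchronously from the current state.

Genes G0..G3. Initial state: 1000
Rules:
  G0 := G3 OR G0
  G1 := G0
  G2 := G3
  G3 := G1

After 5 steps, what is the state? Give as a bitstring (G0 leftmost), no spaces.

Step 1: G0=G3|G0=0|1=1 G1=G0=1 G2=G3=0 G3=G1=0 -> 1100
Step 2: G0=G3|G0=0|1=1 G1=G0=1 G2=G3=0 G3=G1=1 -> 1101
Step 3: G0=G3|G0=1|1=1 G1=G0=1 G2=G3=1 G3=G1=1 -> 1111
Step 4: G0=G3|G0=1|1=1 G1=G0=1 G2=G3=1 G3=G1=1 -> 1111
Step 5: G0=G3|G0=1|1=1 G1=G0=1 G2=G3=1 G3=G1=1 -> 1111

1111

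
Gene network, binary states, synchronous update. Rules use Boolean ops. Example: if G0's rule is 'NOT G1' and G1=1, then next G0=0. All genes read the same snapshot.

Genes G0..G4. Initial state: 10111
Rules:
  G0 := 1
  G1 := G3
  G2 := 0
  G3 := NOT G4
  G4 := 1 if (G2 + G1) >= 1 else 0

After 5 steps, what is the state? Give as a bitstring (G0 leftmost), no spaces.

Step 1: G0=1(const) G1=G3=1 G2=0(const) G3=NOT G4=NOT 1=0 G4=(1+0>=1)=1 -> 11001
Step 2: G0=1(const) G1=G3=0 G2=0(const) G3=NOT G4=NOT 1=0 G4=(0+1>=1)=1 -> 10001
Step 3: G0=1(const) G1=G3=0 G2=0(const) G3=NOT G4=NOT 1=0 G4=(0+0>=1)=0 -> 10000
Step 4: G0=1(const) G1=G3=0 G2=0(const) G3=NOT G4=NOT 0=1 G4=(0+0>=1)=0 -> 10010
Step 5: G0=1(const) G1=G3=1 G2=0(const) G3=NOT G4=NOT 0=1 G4=(0+0>=1)=0 -> 11010

11010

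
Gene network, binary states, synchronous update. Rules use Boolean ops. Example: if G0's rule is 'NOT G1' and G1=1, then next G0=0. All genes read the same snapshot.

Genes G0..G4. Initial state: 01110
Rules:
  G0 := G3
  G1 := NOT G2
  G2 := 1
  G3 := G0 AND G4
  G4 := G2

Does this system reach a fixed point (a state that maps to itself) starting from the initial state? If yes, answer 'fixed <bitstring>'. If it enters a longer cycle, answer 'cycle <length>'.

Step 0: 01110
Step 1: G0=G3=1 G1=NOT G2=NOT 1=0 G2=1(const) G3=G0&G4=0&0=0 G4=G2=1 -> 10101
Step 2: G0=G3=0 G1=NOT G2=NOT 1=0 G2=1(const) G3=G0&G4=1&1=1 G4=G2=1 -> 00111
Step 3: G0=G3=1 G1=NOT G2=NOT 1=0 G2=1(const) G3=G0&G4=0&1=0 G4=G2=1 -> 10101
Cycle of length 2 starting at step 1 -> no fixed point

Answer: cycle 2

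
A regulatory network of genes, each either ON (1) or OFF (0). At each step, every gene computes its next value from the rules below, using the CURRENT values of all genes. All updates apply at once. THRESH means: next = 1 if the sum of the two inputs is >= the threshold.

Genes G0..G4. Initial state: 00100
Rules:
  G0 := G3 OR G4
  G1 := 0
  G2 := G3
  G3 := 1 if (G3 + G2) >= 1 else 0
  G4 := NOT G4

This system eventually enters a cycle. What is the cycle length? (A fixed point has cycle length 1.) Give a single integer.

Step 0: 00100
Step 1: G0=G3|G4=0|0=0 G1=0(const) G2=G3=0 G3=(0+1>=1)=1 G4=NOT G4=NOT 0=1 -> 00011
Step 2: G0=G3|G4=1|1=1 G1=0(const) G2=G3=1 G3=(1+0>=1)=1 G4=NOT G4=NOT 1=0 -> 10110
Step 3: G0=G3|G4=1|0=1 G1=0(const) G2=G3=1 G3=(1+1>=1)=1 G4=NOT G4=NOT 0=1 -> 10111
Step 4: G0=G3|G4=1|1=1 G1=0(const) G2=G3=1 G3=(1+1>=1)=1 G4=NOT G4=NOT 1=0 -> 10110
State from step 4 equals state from step 2 -> cycle length 2

Answer: 2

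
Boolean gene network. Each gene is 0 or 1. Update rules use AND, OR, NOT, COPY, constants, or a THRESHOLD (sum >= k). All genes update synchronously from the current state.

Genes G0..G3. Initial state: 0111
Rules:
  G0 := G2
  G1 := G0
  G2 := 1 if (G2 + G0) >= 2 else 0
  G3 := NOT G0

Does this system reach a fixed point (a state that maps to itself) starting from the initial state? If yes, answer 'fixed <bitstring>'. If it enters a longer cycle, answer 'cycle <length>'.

Answer: fixed 0001

Derivation:
Step 0: 0111
Step 1: G0=G2=1 G1=G0=0 G2=(1+0>=2)=0 G3=NOT G0=NOT 0=1 -> 1001
Step 2: G0=G2=0 G1=G0=1 G2=(0+1>=2)=0 G3=NOT G0=NOT 1=0 -> 0100
Step 3: G0=G2=0 G1=G0=0 G2=(0+0>=2)=0 G3=NOT G0=NOT 0=1 -> 0001
Step 4: G0=G2=0 G1=G0=0 G2=(0+0>=2)=0 G3=NOT G0=NOT 0=1 -> 0001
Fixed point reached at step 3: 0001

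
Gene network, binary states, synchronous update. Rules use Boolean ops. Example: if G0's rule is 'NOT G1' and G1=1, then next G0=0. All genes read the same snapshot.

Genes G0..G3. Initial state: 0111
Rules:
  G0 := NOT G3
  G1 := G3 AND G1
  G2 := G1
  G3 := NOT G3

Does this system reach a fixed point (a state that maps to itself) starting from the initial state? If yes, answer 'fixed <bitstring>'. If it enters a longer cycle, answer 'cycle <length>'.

Step 0: 0111
Step 1: G0=NOT G3=NOT 1=0 G1=G3&G1=1&1=1 G2=G1=1 G3=NOT G3=NOT 1=0 -> 0110
Step 2: G0=NOT G3=NOT 0=1 G1=G3&G1=0&1=0 G2=G1=1 G3=NOT G3=NOT 0=1 -> 1011
Step 3: G0=NOT G3=NOT 1=0 G1=G3&G1=1&0=0 G2=G1=0 G3=NOT G3=NOT 1=0 -> 0000
Step 4: G0=NOT G3=NOT 0=1 G1=G3&G1=0&0=0 G2=G1=0 G3=NOT G3=NOT 0=1 -> 1001
Step 5: G0=NOT G3=NOT 1=0 G1=G3&G1=1&0=0 G2=G1=0 G3=NOT G3=NOT 1=0 -> 0000
Cycle of length 2 starting at step 3 -> no fixed point

Answer: cycle 2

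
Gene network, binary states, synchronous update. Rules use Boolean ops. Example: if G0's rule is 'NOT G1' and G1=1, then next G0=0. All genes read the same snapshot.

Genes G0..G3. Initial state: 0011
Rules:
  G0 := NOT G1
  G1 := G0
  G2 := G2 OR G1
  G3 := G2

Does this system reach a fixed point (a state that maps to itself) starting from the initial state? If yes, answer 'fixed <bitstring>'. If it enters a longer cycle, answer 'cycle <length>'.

Answer: cycle 4

Derivation:
Step 0: 0011
Step 1: G0=NOT G1=NOT 0=1 G1=G0=0 G2=G2|G1=1|0=1 G3=G2=1 -> 1011
Step 2: G0=NOT G1=NOT 0=1 G1=G0=1 G2=G2|G1=1|0=1 G3=G2=1 -> 1111
Step 3: G0=NOT G1=NOT 1=0 G1=G0=1 G2=G2|G1=1|1=1 G3=G2=1 -> 0111
Step 4: G0=NOT G1=NOT 1=0 G1=G0=0 G2=G2|G1=1|1=1 G3=G2=1 -> 0011
Cycle of length 4 starting at step 0 -> no fixed point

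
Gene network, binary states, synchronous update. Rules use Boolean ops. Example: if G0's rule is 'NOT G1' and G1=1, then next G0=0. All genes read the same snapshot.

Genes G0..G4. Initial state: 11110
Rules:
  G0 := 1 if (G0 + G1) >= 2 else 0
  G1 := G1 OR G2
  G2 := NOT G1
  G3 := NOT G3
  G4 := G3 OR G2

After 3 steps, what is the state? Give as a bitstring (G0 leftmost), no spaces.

Step 1: G0=(1+1>=2)=1 G1=G1|G2=1|1=1 G2=NOT G1=NOT 1=0 G3=NOT G3=NOT 1=0 G4=G3|G2=1|1=1 -> 11001
Step 2: G0=(1+1>=2)=1 G1=G1|G2=1|0=1 G2=NOT G1=NOT 1=0 G3=NOT G3=NOT 0=1 G4=G3|G2=0|0=0 -> 11010
Step 3: G0=(1+1>=2)=1 G1=G1|G2=1|0=1 G2=NOT G1=NOT 1=0 G3=NOT G3=NOT 1=0 G4=G3|G2=1|0=1 -> 11001

11001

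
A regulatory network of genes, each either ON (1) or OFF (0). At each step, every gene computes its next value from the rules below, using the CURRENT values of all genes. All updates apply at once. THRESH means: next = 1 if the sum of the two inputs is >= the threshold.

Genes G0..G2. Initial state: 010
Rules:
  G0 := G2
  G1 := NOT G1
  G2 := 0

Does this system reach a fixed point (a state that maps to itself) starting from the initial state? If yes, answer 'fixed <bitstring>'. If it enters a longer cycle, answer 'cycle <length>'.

Step 0: 010
Step 1: G0=G2=0 G1=NOT G1=NOT 1=0 G2=0(const) -> 000
Step 2: G0=G2=0 G1=NOT G1=NOT 0=1 G2=0(const) -> 010
Cycle of length 2 starting at step 0 -> no fixed point

Answer: cycle 2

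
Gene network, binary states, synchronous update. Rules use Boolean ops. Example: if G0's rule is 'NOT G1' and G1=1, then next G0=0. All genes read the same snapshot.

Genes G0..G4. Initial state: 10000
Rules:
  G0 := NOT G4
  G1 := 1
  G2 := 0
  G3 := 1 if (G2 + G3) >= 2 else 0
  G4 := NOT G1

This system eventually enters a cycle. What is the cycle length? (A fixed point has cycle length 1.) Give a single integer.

Step 0: 10000
Step 1: G0=NOT G4=NOT 0=1 G1=1(const) G2=0(const) G3=(0+0>=2)=0 G4=NOT G1=NOT 0=1 -> 11001
Step 2: G0=NOT G4=NOT 1=0 G1=1(const) G2=0(const) G3=(0+0>=2)=0 G4=NOT G1=NOT 1=0 -> 01000
Step 3: G0=NOT G4=NOT 0=1 G1=1(const) G2=0(const) G3=(0+0>=2)=0 G4=NOT G1=NOT 1=0 -> 11000
Step 4: G0=NOT G4=NOT 0=1 G1=1(const) G2=0(const) G3=(0+0>=2)=0 G4=NOT G1=NOT 1=0 -> 11000
State from step 4 equals state from step 3 -> cycle length 1

Answer: 1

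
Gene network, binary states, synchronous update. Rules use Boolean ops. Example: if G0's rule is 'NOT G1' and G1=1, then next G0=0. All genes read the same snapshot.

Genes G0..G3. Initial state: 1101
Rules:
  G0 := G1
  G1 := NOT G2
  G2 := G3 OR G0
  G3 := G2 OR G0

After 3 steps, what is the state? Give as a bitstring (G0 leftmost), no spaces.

Step 1: G0=G1=1 G1=NOT G2=NOT 0=1 G2=G3|G0=1|1=1 G3=G2|G0=0|1=1 -> 1111
Step 2: G0=G1=1 G1=NOT G2=NOT 1=0 G2=G3|G0=1|1=1 G3=G2|G0=1|1=1 -> 1011
Step 3: G0=G1=0 G1=NOT G2=NOT 1=0 G2=G3|G0=1|1=1 G3=G2|G0=1|1=1 -> 0011

0011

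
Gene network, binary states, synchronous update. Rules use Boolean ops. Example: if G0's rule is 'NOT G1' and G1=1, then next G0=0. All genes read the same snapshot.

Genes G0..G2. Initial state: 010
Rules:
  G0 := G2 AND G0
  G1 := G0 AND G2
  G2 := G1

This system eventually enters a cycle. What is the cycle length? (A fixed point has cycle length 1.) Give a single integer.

Step 0: 010
Step 1: G0=G2&G0=0&0=0 G1=G0&G2=0&0=0 G2=G1=1 -> 001
Step 2: G0=G2&G0=1&0=0 G1=G0&G2=0&1=0 G2=G1=0 -> 000
Step 3: G0=G2&G0=0&0=0 G1=G0&G2=0&0=0 G2=G1=0 -> 000
State from step 3 equals state from step 2 -> cycle length 1

Answer: 1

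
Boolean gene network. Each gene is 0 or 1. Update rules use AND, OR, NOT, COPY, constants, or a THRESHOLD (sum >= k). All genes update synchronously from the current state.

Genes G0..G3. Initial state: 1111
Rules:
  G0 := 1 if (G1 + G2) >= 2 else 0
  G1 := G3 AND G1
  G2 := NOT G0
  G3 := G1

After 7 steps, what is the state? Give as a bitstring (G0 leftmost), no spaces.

Step 1: G0=(1+1>=2)=1 G1=G3&G1=1&1=1 G2=NOT G0=NOT 1=0 G3=G1=1 -> 1101
Step 2: G0=(1+0>=2)=0 G1=G3&G1=1&1=1 G2=NOT G0=NOT 1=0 G3=G1=1 -> 0101
Step 3: G0=(1+0>=2)=0 G1=G3&G1=1&1=1 G2=NOT G0=NOT 0=1 G3=G1=1 -> 0111
Step 4: G0=(1+1>=2)=1 G1=G3&G1=1&1=1 G2=NOT G0=NOT 0=1 G3=G1=1 -> 1111
Step 5: G0=(1+1>=2)=1 G1=G3&G1=1&1=1 G2=NOT G0=NOT 1=0 G3=G1=1 -> 1101
Step 6: G0=(1+0>=2)=0 G1=G3&G1=1&1=1 G2=NOT G0=NOT 1=0 G3=G1=1 -> 0101
Step 7: G0=(1+0>=2)=0 G1=G3&G1=1&1=1 G2=NOT G0=NOT 0=1 G3=G1=1 -> 0111

0111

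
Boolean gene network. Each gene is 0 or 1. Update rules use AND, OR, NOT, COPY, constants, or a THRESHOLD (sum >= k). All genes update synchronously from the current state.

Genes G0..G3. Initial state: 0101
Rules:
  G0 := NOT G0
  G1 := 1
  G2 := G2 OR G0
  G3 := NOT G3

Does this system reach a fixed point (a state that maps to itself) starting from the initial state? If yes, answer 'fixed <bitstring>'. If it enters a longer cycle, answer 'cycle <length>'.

Step 0: 0101
Step 1: G0=NOT G0=NOT 0=1 G1=1(const) G2=G2|G0=0|0=0 G3=NOT G3=NOT 1=0 -> 1100
Step 2: G0=NOT G0=NOT 1=0 G1=1(const) G2=G2|G0=0|1=1 G3=NOT G3=NOT 0=1 -> 0111
Step 3: G0=NOT G0=NOT 0=1 G1=1(const) G2=G2|G0=1|0=1 G3=NOT G3=NOT 1=0 -> 1110
Step 4: G0=NOT G0=NOT 1=0 G1=1(const) G2=G2|G0=1|1=1 G3=NOT G3=NOT 0=1 -> 0111
Cycle of length 2 starting at step 2 -> no fixed point

Answer: cycle 2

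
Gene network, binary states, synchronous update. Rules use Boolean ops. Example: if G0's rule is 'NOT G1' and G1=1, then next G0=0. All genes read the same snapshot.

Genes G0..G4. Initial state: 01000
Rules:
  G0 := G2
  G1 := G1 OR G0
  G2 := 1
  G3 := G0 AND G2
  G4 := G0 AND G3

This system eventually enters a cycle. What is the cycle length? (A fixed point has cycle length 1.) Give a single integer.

Step 0: 01000
Step 1: G0=G2=0 G1=G1|G0=1|0=1 G2=1(const) G3=G0&G2=0&0=0 G4=G0&G3=0&0=0 -> 01100
Step 2: G0=G2=1 G1=G1|G0=1|0=1 G2=1(const) G3=G0&G2=0&1=0 G4=G0&G3=0&0=0 -> 11100
Step 3: G0=G2=1 G1=G1|G0=1|1=1 G2=1(const) G3=G0&G2=1&1=1 G4=G0&G3=1&0=0 -> 11110
Step 4: G0=G2=1 G1=G1|G0=1|1=1 G2=1(const) G3=G0&G2=1&1=1 G4=G0&G3=1&1=1 -> 11111
Step 5: G0=G2=1 G1=G1|G0=1|1=1 G2=1(const) G3=G0&G2=1&1=1 G4=G0&G3=1&1=1 -> 11111
State from step 5 equals state from step 4 -> cycle length 1

Answer: 1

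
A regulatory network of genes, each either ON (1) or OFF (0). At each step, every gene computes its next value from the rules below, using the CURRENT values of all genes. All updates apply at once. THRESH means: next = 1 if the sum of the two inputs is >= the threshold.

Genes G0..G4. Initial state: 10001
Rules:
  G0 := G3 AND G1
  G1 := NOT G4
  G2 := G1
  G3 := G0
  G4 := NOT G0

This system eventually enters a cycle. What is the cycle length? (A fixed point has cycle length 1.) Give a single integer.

Answer: 1

Derivation:
Step 0: 10001
Step 1: G0=G3&G1=0&0=0 G1=NOT G4=NOT 1=0 G2=G1=0 G3=G0=1 G4=NOT G0=NOT 1=0 -> 00010
Step 2: G0=G3&G1=1&0=0 G1=NOT G4=NOT 0=1 G2=G1=0 G3=G0=0 G4=NOT G0=NOT 0=1 -> 01001
Step 3: G0=G3&G1=0&1=0 G1=NOT G4=NOT 1=0 G2=G1=1 G3=G0=0 G4=NOT G0=NOT 0=1 -> 00101
Step 4: G0=G3&G1=0&0=0 G1=NOT G4=NOT 1=0 G2=G1=0 G3=G0=0 G4=NOT G0=NOT 0=1 -> 00001
Step 5: G0=G3&G1=0&0=0 G1=NOT G4=NOT 1=0 G2=G1=0 G3=G0=0 G4=NOT G0=NOT 0=1 -> 00001
State from step 5 equals state from step 4 -> cycle length 1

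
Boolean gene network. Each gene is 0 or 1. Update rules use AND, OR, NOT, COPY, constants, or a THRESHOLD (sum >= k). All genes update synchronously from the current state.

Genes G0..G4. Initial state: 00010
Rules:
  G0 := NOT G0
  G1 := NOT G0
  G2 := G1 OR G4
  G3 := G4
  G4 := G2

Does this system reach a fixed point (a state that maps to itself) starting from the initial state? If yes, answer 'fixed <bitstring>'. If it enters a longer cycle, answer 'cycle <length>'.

Answer: cycle 2

Derivation:
Step 0: 00010
Step 1: G0=NOT G0=NOT 0=1 G1=NOT G0=NOT 0=1 G2=G1|G4=0|0=0 G3=G4=0 G4=G2=0 -> 11000
Step 2: G0=NOT G0=NOT 1=0 G1=NOT G0=NOT 1=0 G2=G1|G4=1|0=1 G3=G4=0 G4=G2=0 -> 00100
Step 3: G0=NOT G0=NOT 0=1 G1=NOT G0=NOT 0=1 G2=G1|G4=0|0=0 G3=G4=0 G4=G2=1 -> 11001
Step 4: G0=NOT G0=NOT 1=0 G1=NOT G0=NOT 1=0 G2=G1|G4=1|1=1 G3=G4=1 G4=G2=0 -> 00110
Step 5: G0=NOT G0=NOT 0=1 G1=NOT G0=NOT 0=1 G2=G1|G4=0|0=0 G3=G4=0 G4=G2=1 -> 11001
Cycle of length 2 starting at step 3 -> no fixed point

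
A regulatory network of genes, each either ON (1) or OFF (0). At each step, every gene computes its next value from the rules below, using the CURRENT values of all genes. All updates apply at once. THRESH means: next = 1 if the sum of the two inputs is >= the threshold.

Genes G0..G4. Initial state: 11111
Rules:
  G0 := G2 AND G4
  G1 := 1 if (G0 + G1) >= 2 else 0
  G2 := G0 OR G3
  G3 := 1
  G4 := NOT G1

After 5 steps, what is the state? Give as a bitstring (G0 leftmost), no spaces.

Step 1: G0=G2&G4=1&1=1 G1=(1+1>=2)=1 G2=G0|G3=1|1=1 G3=1(const) G4=NOT G1=NOT 1=0 -> 11110
Step 2: G0=G2&G4=1&0=0 G1=(1+1>=2)=1 G2=G0|G3=1|1=1 G3=1(const) G4=NOT G1=NOT 1=0 -> 01110
Step 3: G0=G2&G4=1&0=0 G1=(0+1>=2)=0 G2=G0|G3=0|1=1 G3=1(const) G4=NOT G1=NOT 1=0 -> 00110
Step 4: G0=G2&G4=1&0=0 G1=(0+0>=2)=0 G2=G0|G3=0|1=1 G3=1(const) G4=NOT G1=NOT 0=1 -> 00111
Step 5: G0=G2&G4=1&1=1 G1=(0+0>=2)=0 G2=G0|G3=0|1=1 G3=1(const) G4=NOT G1=NOT 0=1 -> 10111

10111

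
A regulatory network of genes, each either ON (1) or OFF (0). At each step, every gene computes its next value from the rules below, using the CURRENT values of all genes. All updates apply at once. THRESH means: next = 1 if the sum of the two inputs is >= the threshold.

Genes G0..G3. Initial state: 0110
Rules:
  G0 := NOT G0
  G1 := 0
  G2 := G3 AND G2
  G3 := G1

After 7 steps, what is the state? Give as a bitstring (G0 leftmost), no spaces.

Step 1: G0=NOT G0=NOT 0=1 G1=0(const) G2=G3&G2=0&1=0 G3=G1=1 -> 1001
Step 2: G0=NOT G0=NOT 1=0 G1=0(const) G2=G3&G2=1&0=0 G3=G1=0 -> 0000
Step 3: G0=NOT G0=NOT 0=1 G1=0(const) G2=G3&G2=0&0=0 G3=G1=0 -> 1000
Step 4: G0=NOT G0=NOT 1=0 G1=0(const) G2=G3&G2=0&0=0 G3=G1=0 -> 0000
Step 5: G0=NOT G0=NOT 0=1 G1=0(const) G2=G3&G2=0&0=0 G3=G1=0 -> 1000
Step 6: G0=NOT G0=NOT 1=0 G1=0(const) G2=G3&G2=0&0=0 G3=G1=0 -> 0000
Step 7: G0=NOT G0=NOT 0=1 G1=0(const) G2=G3&G2=0&0=0 G3=G1=0 -> 1000

1000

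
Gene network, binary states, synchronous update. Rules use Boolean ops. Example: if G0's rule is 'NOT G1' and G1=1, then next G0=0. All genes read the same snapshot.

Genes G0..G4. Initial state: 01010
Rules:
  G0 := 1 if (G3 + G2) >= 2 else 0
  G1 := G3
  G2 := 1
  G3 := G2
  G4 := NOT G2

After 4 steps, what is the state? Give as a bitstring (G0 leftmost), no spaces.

Step 1: G0=(1+0>=2)=0 G1=G3=1 G2=1(const) G3=G2=0 G4=NOT G2=NOT 0=1 -> 01101
Step 2: G0=(0+1>=2)=0 G1=G3=0 G2=1(const) G3=G2=1 G4=NOT G2=NOT 1=0 -> 00110
Step 3: G0=(1+1>=2)=1 G1=G3=1 G2=1(const) G3=G2=1 G4=NOT G2=NOT 1=0 -> 11110
Step 4: G0=(1+1>=2)=1 G1=G3=1 G2=1(const) G3=G2=1 G4=NOT G2=NOT 1=0 -> 11110

11110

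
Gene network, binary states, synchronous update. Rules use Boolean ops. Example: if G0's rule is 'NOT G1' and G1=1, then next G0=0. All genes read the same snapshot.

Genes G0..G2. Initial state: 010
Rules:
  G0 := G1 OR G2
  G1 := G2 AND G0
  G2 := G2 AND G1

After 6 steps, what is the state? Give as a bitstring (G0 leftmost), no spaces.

Step 1: G0=G1|G2=1|0=1 G1=G2&G0=0&0=0 G2=G2&G1=0&1=0 -> 100
Step 2: G0=G1|G2=0|0=0 G1=G2&G0=0&1=0 G2=G2&G1=0&0=0 -> 000
Step 3: G0=G1|G2=0|0=0 G1=G2&G0=0&0=0 G2=G2&G1=0&0=0 -> 000
Step 4: G0=G1|G2=0|0=0 G1=G2&G0=0&0=0 G2=G2&G1=0&0=0 -> 000
Step 5: G0=G1|G2=0|0=0 G1=G2&G0=0&0=0 G2=G2&G1=0&0=0 -> 000
Step 6: G0=G1|G2=0|0=0 G1=G2&G0=0&0=0 G2=G2&G1=0&0=0 -> 000

000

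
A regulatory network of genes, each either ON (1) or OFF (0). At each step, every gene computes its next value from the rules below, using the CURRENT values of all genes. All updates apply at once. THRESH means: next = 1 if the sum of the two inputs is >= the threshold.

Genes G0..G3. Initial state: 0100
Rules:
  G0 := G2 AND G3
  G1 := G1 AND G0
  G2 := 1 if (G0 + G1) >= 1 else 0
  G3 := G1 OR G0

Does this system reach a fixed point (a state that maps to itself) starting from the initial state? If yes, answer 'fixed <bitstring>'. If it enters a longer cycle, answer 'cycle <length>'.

Answer: cycle 2

Derivation:
Step 0: 0100
Step 1: G0=G2&G3=0&0=0 G1=G1&G0=1&0=0 G2=(0+1>=1)=1 G3=G1|G0=1|0=1 -> 0011
Step 2: G0=G2&G3=1&1=1 G1=G1&G0=0&0=0 G2=(0+0>=1)=0 G3=G1|G0=0|0=0 -> 1000
Step 3: G0=G2&G3=0&0=0 G1=G1&G0=0&1=0 G2=(1+0>=1)=1 G3=G1|G0=0|1=1 -> 0011
Cycle of length 2 starting at step 1 -> no fixed point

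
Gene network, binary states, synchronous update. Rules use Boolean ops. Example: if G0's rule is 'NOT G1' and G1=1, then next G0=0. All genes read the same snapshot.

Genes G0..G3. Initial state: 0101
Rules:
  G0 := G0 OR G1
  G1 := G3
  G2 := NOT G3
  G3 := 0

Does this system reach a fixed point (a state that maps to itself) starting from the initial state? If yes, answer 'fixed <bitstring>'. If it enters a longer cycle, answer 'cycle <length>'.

Step 0: 0101
Step 1: G0=G0|G1=0|1=1 G1=G3=1 G2=NOT G3=NOT 1=0 G3=0(const) -> 1100
Step 2: G0=G0|G1=1|1=1 G1=G3=0 G2=NOT G3=NOT 0=1 G3=0(const) -> 1010
Step 3: G0=G0|G1=1|0=1 G1=G3=0 G2=NOT G3=NOT 0=1 G3=0(const) -> 1010
Fixed point reached at step 2: 1010

Answer: fixed 1010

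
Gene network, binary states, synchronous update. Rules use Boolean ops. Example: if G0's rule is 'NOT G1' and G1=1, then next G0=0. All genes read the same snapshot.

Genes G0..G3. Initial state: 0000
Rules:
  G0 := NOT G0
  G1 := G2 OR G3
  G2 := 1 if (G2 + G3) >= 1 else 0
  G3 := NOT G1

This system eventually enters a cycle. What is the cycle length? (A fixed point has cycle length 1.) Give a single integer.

Step 0: 0000
Step 1: G0=NOT G0=NOT 0=1 G1=G2|G3=0|0=0 G2=(0+0>=1)=0 G3=NOT G1=NOT 0=1 -> 1001
Step 2: G0=NOT G0=NOT 1=0 G1=G2|G3=0|1=1 G2=(0+1>=1)=1 G3=NOT G1=NOT 0=1 -> 0111
Step 3: G0=NOT G0=NOT 0=1 G1=G2|G3=1|1=1 G2=(1+1>=1)=1 G3=NOT G1=NOT 1=0 -> 1110
Step 4: G0=NOT G0=NOT 1=0 G1=G2|G3=1|0=1 G2=(1+0>=1)=1 G3=NOT G1=NOT 1=0 -> 0110
Step 5: G0=NOT G0=NOT 0=1 G1=G2|G3=1|0=1 G2=(1+0>=1)=1 G3=NOT G1=NOT 1=0 -> 1110
State from step 5 equals state from step 3 -> cycle length 2

Answer: 2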